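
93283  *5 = 466415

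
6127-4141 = 1986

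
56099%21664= 12771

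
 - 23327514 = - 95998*243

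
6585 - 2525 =4060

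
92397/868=106 + 389/868 = 106.45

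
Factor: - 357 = -3^1*7^1*17^1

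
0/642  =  0  =  0.00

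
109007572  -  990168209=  - 881160637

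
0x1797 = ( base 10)6039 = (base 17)13f4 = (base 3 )22021200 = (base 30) 6l9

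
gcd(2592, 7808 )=32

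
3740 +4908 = 8648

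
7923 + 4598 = 12521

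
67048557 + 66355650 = 133404207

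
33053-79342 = - 46289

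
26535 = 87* 305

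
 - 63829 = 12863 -76692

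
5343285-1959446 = 3383839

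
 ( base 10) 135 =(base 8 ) 207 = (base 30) 4f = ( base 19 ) 72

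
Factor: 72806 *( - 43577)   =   - 2^1*59^1*617^1*43577^1 = - 3172667062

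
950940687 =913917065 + 37023622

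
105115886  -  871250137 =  - 766134251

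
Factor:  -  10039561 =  - 7^2*331^1*619^1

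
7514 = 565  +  6949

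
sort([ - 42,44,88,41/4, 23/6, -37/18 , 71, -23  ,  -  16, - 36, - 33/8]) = [-42,-36, - 23, - 16, - 33/8, - 37/18 , 23/6,41/4, 44,71, 88] 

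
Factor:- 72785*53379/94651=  - 3^4*5^1 * 659^1 * 14557^1*94651^( - 1 ) =-  3885190515/94651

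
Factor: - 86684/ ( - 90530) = 2^1*5^(-1 )*11^( - 1)*13^1*823^(-1 )*1667^1 = 43342/45265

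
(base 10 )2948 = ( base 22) 620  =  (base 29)3ej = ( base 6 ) 21352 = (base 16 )B84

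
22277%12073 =10204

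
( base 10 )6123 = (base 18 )10G3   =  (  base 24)AF3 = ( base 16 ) 17EB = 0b1011111101011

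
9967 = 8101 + 1866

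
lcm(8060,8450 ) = 523900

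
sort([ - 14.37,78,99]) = [ -14.37,  78, 99]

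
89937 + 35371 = 125308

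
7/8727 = 7/8727= 0.00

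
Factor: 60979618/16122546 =3^(-2)*7^2 * 11^( - 1)*107^( - 1)*761^( - 1)*622241^1 = 30489809/8061273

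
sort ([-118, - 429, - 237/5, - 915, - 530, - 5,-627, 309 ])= [ - 915,  -  627,  -  530,-429, - 118, - 237/5,-5, 309]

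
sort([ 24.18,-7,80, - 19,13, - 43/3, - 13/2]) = [ -19, - 43/3, - 7, - 13/2,13,  24.18, 80 ]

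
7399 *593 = 4387607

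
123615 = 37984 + 85631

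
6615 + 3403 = 10018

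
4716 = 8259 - 3543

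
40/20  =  2= 2.00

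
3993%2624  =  1369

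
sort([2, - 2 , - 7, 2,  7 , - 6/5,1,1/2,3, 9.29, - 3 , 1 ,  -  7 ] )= [ - 7,-7, - 3 , - 2 , - 6/5,1/2 , 1, 1,2 , 2 , 3, 7,9.29] 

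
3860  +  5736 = 9596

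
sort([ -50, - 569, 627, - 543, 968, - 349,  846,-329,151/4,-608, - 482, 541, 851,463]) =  [  -  608, - 569,-543, - 482,- 349, - 329, - 50, 151/4, 463, 541, 627,846, 851, 968]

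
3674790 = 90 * 40831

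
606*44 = 26664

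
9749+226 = 9975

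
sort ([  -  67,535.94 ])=[ - 67, 535.94]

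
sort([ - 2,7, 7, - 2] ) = [ - 2, - 2, 7,7]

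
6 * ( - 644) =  - 3864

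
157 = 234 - 77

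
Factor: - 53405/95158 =-55/98 = - 2^(  -  1)*5^1*7^(- 2)*11^1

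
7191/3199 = 7191/3199=2.25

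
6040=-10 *(- 604 ) 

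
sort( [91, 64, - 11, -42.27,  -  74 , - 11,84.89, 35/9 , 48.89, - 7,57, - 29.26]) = [-74 ,  -  42.27, - 29.26,  -  11,  -  11, - 7, 35/9, 48.89, 57, 64,84.89 , 91] 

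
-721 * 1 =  - 721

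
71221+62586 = 133807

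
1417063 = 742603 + 674460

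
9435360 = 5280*1787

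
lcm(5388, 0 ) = 0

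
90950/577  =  90950/577= 157.63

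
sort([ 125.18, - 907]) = [ - 907,125.18]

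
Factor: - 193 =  - 193^1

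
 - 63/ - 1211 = 9/173 = 0.05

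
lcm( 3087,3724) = 234612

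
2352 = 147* 16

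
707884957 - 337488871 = 370396086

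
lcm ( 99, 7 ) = 693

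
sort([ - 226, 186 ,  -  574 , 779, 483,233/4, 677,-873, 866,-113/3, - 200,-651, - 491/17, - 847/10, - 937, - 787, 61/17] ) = [ - 937,-873, - 787,-651,-574,  -  226, - 200, - 847/10, - 113/3, -491/17, 61/17,233/4, 186 , 483,677,779, 866]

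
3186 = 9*354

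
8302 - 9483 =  - 1181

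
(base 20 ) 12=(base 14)18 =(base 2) 10110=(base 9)24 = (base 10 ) 22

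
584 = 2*292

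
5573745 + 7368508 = 12942253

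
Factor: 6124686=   2^1 * 3^1*283^1 *3607^1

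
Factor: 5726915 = 5^1*53^1*21611^1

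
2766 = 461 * 6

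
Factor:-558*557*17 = - 5283702  =  -  2^1*3^2*17^1*31^1*557^1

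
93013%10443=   9469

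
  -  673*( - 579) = 389667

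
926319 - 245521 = 680798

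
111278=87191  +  24087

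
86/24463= 86/24463= 0.00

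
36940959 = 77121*479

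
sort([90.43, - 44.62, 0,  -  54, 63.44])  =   [-54 , - 44.62,0, 63.44, 90.43]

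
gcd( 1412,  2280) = 4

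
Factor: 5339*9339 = 3^1 * 11^1*19^1*281^1*283^1 = 49860921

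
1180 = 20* 59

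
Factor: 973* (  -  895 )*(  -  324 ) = 2^2 *3^4*5^1*7^1*139^1*179^1=282150540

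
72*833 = 59976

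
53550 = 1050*51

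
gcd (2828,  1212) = 404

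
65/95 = 13/19 = 0.68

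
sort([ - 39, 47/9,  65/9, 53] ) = [  -  39,47/9,  65/9, 53]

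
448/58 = 7 + 21/29 = 7.72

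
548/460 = 1 + 22/115 = 1.19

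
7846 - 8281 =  - 435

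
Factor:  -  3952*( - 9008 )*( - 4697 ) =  - 167211396352=   - 2^8 * 7^1*11^1*13^1*19^1*61^1*563^1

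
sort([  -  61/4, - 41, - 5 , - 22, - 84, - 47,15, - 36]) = [-84, - 47, - 41, - 36, - 22, - 61/4, - 5,  15 ] 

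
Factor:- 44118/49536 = - 57/64=- 2^( - 6 )*3^1 *19^1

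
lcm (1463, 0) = 0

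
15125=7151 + 7974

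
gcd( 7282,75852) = 2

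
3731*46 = 171626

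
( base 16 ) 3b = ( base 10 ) 59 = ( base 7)113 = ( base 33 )1Q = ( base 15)3E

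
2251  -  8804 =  - 6553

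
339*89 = 30171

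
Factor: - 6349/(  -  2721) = 7/3=3^( - 1)*7^1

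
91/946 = 91/946=0.10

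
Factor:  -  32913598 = - 2^1*17^1*23^1*42089^1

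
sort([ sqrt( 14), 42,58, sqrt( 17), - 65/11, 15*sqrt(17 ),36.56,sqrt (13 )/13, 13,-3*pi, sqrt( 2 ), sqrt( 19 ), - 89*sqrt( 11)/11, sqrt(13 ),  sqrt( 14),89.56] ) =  [ - 89 * sqrt( 11 )/11,-3 *pi, - 65/11,sqrt (13)/13,sqrt( 2), sqrt (13),sqrt( 14), sqrt( 14 ), sqrt( 17 ), sqrt( 19 ), 13, 36.56, 42, 58,15 * sqrt(17),89.56]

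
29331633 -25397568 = 3934065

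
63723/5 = 12744+3/5= 12744.60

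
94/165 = 94/165 = 0.57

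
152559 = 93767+58792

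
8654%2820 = 194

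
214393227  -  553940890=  -339547663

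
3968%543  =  167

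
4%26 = 4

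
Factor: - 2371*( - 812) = 2^2*7^1*29^1*2371^1  =  1925252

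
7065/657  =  785/73=10.75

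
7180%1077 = 718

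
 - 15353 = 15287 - 30640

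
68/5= 68/5=13.60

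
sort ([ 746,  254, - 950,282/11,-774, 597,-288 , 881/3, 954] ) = [  -  950,-774, - 288,  282/11,  254, 881/3,597,  746,954]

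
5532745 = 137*40385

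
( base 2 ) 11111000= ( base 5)1443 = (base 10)248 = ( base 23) AI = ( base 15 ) 118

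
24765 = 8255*3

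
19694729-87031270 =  -67336541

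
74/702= 37/351 = 0.11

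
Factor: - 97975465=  - 5^1*7^1 * 2799299^1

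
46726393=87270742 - 40544349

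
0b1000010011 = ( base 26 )kb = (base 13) 31B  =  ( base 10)531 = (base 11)443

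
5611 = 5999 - 388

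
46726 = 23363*2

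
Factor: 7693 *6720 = 2^6*3^1*5^1*7^3*157^1 = 51696960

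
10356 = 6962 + 3394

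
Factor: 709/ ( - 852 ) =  - 2^( - 2)*3^( - 1 ) * 71^( - 1 ) *709^1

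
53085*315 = 16721775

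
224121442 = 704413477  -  480292035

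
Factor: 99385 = 5^1*11^1*13^1*139^1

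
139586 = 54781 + 84805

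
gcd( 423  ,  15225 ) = 3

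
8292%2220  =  1632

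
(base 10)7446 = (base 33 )6RL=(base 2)1110100010110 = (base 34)6F0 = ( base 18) 14HC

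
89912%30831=28250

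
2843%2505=338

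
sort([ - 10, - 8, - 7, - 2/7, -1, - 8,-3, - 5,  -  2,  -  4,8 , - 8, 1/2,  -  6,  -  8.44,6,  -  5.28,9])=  [ - 10, -8.44, - 8  , - 8, - 8,-7, - 6,-5.28, - 5 , - 4, - 3, - 2,  -  1, - 2/7, 1/2,  6,  8,9 ]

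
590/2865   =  118/573 = 0.21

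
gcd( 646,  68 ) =34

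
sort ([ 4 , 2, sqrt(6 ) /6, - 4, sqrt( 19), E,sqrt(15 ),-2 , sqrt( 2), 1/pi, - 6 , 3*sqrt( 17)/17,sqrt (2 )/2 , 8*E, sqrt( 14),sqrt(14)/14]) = [-6,-4,-2 , sqrt(14)/14, 1/pi, sqrt( 6)/6,sqrt(2)/2, 3*sqrt( 17) /17,sqrt(  2), 2, E, sqrt( 14 ), sqrt( 15), 4, sqrt(19 ),8*E] 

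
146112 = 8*18264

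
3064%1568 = 1496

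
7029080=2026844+5002236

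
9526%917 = 356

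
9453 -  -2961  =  12414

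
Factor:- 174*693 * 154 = -2^2 * 3^3*7^2*11^2*29^1 = - 18569628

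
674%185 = 119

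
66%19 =9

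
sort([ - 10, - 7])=[ - 10, - 7 ]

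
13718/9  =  1524 + 2/9 = 1524.22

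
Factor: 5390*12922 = 69649580  =  2^2*5^1  *7^3*11^1 * 13^1*71^1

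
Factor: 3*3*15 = 3^3*5^1 =135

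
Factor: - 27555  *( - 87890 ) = 2421808950 = 2^1 * 3^1*5^2*11^2*17^1*47^1* 167^1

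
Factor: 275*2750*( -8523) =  - 6445518750 = - 2^1*3^2*5^5*11^2*947^1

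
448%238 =210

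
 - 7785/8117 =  - 1  +  332/8117 = - 0.96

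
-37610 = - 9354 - 28256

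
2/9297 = 2/9297 = 0.00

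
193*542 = 104606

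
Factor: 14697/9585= 3^ (  -  1) *5^( - 1 )*23^1= 23/15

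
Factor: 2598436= 2^2*37^1* 97^1*181^1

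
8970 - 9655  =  -685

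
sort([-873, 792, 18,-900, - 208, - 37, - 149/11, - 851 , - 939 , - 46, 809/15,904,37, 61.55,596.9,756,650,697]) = [ - 939 ,  -  900,-873, - 851, - 208, - 46, - 37,-149/11, 18,37, 809/15, 61.55, 596.9, 650, 697, 756,792,904]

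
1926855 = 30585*63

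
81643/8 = 10205 + 3/8 = 10205.38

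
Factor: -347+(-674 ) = - 1021=-1021^1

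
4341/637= 4341/637= 6.81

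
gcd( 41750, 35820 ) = 10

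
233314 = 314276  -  80962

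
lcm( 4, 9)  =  36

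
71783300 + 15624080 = 87407380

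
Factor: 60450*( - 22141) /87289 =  - 1338423450/87289 = - 2^1*3^1* 5^2*7^1*13^1* 31^1*41^(-1)*2129^ (-1 )*3163^1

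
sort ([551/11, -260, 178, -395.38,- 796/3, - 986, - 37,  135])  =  [ - 986, -395.38, - 796/3, - 260, - 37 , 551/11 , 135,178] 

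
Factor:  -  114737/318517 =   -  7^1*37^1*719^(-1 ) = - 259/719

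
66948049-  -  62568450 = 129516499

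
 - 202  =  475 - 677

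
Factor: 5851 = 5851^1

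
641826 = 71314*9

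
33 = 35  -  2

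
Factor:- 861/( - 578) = 2^(  -  1)*3^1*7^1 * 17^(-2) * 41^1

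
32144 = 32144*1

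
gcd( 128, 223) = 1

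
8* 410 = 3280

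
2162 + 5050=7212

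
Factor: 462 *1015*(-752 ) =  - 2^5*3^1*5^1*7^2*11^1 * 29^1*47^1 = - 352635360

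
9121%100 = 21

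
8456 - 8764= - 308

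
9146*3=27438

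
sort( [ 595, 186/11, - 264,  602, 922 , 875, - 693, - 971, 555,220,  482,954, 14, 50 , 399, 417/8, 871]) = [ - 971, -693, - 264,14, 186/11  ,  50, 417/8,220, 399,482,555, 595, 602,871, 875,922,954 ] 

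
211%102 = 7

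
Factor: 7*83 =7^1*83^1 = 581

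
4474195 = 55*81349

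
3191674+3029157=6220831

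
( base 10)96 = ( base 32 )30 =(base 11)88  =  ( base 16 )60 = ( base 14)6C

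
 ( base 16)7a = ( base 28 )4A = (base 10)122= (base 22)5C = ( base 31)3T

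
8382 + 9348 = 17730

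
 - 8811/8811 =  - 1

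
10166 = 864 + 9302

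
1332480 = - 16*( - 83280 )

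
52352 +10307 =62659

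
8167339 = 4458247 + 3709092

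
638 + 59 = 697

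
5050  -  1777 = 3273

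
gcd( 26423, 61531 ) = 1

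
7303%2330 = 313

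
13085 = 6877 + 6208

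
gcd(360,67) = 1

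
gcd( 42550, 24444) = 2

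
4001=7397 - 3396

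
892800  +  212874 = 1105674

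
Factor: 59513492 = 2^2*14878373^1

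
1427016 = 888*1607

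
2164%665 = 169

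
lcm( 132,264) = 264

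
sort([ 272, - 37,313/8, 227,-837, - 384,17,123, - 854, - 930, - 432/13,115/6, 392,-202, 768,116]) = [ - 930, - 854,- 837, - 384 ,- 202, - 37, - 432/13, 17,  115/6,313/8,116,123, 227,272 , 392,768]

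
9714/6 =1619 = 1619.00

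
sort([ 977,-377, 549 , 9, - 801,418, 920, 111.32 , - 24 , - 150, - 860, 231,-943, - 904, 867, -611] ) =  [ - 943, -904, - 860, - 801, - 611, - 377, - 150, - 24,9,  111.32 , 231,  418, 549,  867,920,977 ] 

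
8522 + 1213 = 9735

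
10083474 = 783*12878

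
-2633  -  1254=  - 3887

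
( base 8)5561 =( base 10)2929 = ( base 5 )43204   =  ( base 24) 521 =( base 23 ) 5c8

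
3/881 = 3/881 = 0.00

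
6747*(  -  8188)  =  -55244436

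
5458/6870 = 2729/3435 = 0.79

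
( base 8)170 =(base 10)120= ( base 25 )4K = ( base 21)5f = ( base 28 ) 48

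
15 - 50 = - 35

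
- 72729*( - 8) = 581832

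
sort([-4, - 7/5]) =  [ - 4,-7/5] 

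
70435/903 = 78 + 1/903 = 78.00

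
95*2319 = 220305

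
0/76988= 0 = 0.00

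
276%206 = 70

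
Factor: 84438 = 2^1 * 3^2*4691^1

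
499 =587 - 88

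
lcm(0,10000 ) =0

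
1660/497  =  3 + 169/497 = 3.34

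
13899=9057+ 4842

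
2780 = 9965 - 7185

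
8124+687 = 8811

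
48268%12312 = 11332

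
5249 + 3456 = 8705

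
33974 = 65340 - 31366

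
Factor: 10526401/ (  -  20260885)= -5^( - 1 )  *227^ (-1 )*2381^1*4421^1*17851^( - 1)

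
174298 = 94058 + 80240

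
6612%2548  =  1516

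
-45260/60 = - 2263/3  =  - 754.33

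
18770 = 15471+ 3299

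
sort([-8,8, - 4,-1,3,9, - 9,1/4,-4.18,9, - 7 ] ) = [ - 9, - 8, - 7, - 4.18, -4 , - 1, 1/4,3,8,9,9 ]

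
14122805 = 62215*227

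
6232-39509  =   - 33277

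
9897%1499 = 903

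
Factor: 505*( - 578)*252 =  - 73556280 = -  2^3*3^2 * 5^1*7^1 * 17^2*101^1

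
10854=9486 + 1368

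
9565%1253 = 794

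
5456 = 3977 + 1479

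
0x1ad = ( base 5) 3204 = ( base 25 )H4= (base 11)360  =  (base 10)429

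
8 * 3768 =30144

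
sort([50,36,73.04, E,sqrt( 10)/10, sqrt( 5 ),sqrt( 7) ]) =[sqrt(10 ) /10,  sqrt( 5),sqrt( 7), E,36,50,73.04]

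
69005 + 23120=92125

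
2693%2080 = 613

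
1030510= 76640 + 953870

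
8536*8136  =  69448896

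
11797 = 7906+3891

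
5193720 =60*86562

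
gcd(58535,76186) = 1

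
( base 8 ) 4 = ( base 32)4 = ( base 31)4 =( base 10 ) 4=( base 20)4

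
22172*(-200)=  - 4434400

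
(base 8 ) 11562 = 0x1372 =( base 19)DF0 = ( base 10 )4978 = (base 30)5FS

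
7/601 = 7/601 = 0.01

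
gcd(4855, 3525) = 5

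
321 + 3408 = 3729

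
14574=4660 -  - 9914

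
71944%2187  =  1960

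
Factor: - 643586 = -2^1*17^1 * 23^1*823^1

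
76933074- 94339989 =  -17406915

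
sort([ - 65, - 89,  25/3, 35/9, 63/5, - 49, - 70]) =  [ - 89, - 70, - 65  , -49, 35/9,25/3 , 63/5 ] 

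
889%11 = 9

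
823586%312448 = 198690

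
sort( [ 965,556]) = [ 556, 965] 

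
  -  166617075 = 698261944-864879019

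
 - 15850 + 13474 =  - 2376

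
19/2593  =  19/2593 = 0.01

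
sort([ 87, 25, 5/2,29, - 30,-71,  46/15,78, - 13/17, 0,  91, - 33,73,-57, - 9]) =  [ - 71, - 57, - 33 , - 30, - 9,  -  13/17,0 , 5/2, 46/15, 25,29, 73, 78, 87,  91]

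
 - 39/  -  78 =1/2 = 0.50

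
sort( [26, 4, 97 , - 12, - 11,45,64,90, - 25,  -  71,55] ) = [ - 71,-25 , - 12, - 11,  4, 26, 45, 55, 64,90, 97] 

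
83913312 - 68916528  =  14996784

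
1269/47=27 = 27.00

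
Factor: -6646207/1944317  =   - 1944317^( - 1 ) * 6646207^1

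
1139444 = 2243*508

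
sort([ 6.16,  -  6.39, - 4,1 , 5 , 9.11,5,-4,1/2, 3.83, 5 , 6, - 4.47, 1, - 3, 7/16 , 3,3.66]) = [  -  6.39 ,  -  4.47  , - 4, - 4 ,-3,7/16 , 1/2,1,1 , 3 , 3.66,3.83,5 , 5,  5,6, 6.16 , 9.11 ]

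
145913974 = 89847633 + 56066341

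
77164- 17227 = 59937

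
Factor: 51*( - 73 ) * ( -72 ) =2^3*3^3*17^1*73^1 = 268056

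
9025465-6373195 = 2652270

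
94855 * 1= 94855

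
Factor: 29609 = 29^1*1021^1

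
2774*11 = 30514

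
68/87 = 68/87 = 0.78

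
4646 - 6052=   -  1406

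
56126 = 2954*19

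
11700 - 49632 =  - 37932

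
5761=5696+65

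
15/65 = 3/13 = 0.23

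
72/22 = 3+3/11 =3.27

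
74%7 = 4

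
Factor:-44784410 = - 2^1 * 5^1*11^1*29^1*101^1*139^1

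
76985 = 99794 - 22809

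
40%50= 40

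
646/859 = 646/859 = 0.75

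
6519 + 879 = 7398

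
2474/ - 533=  - 5 + 191/533  =  -  4.64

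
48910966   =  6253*7822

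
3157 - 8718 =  - 5561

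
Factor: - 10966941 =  - 3^3*406183^1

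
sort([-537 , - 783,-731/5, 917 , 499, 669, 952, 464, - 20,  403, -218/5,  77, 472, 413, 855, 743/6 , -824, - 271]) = [-824,-783, - 537, - 271,-731/5,-218/5, - 20, 77,743/6, 403,413, 464,472, 499, 669,855,917,952]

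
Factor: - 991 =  - 991^1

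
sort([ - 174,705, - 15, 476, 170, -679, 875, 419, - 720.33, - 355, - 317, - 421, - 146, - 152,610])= [  -  720.33 , - 679,-421, -355, - 317 , - 174, - 152,  -  146,  -  15,170, 419, 476 , 610,705,875 ] 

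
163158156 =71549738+91608418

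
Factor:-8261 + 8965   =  704 = 2^6*11^1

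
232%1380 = 232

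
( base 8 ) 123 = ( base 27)32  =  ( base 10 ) 83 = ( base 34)2F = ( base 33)2h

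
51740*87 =4501380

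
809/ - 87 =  - 809/87 = - 9.30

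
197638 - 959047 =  - 761409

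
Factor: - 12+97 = 5^1 * 17^1 = 85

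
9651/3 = 3217 = 3217.00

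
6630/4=1657+ 1/2 = 1657.50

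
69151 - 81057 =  - 11906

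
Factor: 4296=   2^3*3^1*179^1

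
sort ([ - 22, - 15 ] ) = [ - 22, - 15 ] 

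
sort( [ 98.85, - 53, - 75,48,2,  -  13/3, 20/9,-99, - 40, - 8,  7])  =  [ - 99,- 75,-53, - 40, - 8, - 13/3, 2 , 20/9,7, 48 , 98.85 ] 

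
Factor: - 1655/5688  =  -2^ ( - 3) * 3^( - 2 ) * 5^1*79^( - 1)*331^1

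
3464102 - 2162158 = 1301944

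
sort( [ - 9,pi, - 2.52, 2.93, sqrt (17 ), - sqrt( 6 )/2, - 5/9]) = [ - 9, -2.52, - sqrt( 6)/2,-5/9, 2.93, pi, sqrt(17 )]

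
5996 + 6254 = 12250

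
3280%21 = 4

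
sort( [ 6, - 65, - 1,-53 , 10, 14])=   [ - 65,-53, - 1,6,10,14]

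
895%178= 5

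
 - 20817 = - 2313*9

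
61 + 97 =158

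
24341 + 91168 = 115509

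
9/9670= 9/9670  =  0.00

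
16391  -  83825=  - 67434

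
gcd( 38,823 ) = 1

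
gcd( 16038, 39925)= 1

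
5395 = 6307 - 912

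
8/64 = 1/8 =0.12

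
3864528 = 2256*1713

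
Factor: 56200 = 2^3*5^2* 281^1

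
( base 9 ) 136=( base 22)54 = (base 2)1110010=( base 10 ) 114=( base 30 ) 3O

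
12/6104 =3/1526 = 0.00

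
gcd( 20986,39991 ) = 7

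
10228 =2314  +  7914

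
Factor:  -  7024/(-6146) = 8/7 = 2^3*7^(  -  1)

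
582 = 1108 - 526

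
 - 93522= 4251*( - 22 )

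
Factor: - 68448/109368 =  - 2^2*3^( - 1 )*7^(-2)*23^1 =- 92/147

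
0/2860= 0= 0.00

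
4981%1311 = 1048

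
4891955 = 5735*853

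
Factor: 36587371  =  5927^1*6173^1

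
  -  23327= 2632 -25959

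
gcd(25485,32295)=15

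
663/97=6 + 81/97= 6.84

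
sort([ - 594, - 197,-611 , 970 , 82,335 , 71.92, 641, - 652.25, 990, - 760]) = [ - 760, - 652.25,  -  611,- 594, - 197, 71.92, 82,335,641, 970,990 ]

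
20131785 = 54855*367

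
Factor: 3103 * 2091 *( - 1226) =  - 7954745298 =- 2^1*3^1*17^1 *29^1*41^1 * 107^1*613^1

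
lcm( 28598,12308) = 972332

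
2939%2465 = 474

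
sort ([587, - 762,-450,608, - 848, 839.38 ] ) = [ - 848, - 762, -450, 587, 608, 839.38] 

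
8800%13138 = 8800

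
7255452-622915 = 6632537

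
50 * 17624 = 881200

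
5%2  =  1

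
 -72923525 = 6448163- 79371688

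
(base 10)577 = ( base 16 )241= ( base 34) GX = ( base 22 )145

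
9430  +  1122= 10552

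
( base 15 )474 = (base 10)1009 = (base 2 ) 1111110001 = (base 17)386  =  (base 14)521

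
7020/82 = 85 + 25/41 = 85.61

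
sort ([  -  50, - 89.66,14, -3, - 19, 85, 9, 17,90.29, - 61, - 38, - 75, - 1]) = [ - 89.66, - 75, - 61, - 50,-38,-19, - 3, - 1, 9,14, 17, 85, 90.29]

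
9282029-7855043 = 1426986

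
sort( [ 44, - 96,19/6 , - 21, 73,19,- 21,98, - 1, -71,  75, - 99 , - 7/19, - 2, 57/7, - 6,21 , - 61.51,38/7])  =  [ - 99,-96,-71,- 61.51, -21,-21, - 6,-2, - 1, - 7/19 , 19/6,38/7,57/7,19,21,44,73, 75,98]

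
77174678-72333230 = 4841448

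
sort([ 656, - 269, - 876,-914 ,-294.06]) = [-914, - 876,-294.06,-269, 656] 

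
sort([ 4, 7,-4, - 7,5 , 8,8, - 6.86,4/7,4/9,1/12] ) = [- 7, - 6.86, - 4,1/12,4/9,4/7,  4,5,7,8,8] 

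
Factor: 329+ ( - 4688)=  - 3^1 * 1453^1=- 4359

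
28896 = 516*56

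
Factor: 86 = 2^1 * 43^1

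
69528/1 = 69528 = 69528.00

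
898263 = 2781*323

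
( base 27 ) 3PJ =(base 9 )3851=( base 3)10221201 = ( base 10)2881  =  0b101101000001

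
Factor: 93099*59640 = 5552424360= 2^3*3^2*5^1*7^1*71^1*31033^1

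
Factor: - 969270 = -2^1*3^1 * 5^1*32309^1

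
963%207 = 135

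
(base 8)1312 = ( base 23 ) 181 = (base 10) 714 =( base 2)1011001010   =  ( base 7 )2040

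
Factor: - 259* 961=-248899 = -7^1*31^2*37^1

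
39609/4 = 39609/4 = 9902.25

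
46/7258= 23/3629 = 0.01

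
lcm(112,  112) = 112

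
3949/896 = 4 + 365/896 = 4.41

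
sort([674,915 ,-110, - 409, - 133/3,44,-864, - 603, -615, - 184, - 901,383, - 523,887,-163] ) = [-901, - 864, - 615, - 603, - 523, -409, - 184, - 163,-110, - 133/3, 44, 383,674, 887,915]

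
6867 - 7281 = - 414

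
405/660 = 27/44 = 0.61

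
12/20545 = 12/20545 = 0.00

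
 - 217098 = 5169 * ( - 42 )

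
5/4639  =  5/4639=0.00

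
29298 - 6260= 23038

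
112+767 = 879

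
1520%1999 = 1520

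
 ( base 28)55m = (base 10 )4082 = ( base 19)b5g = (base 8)7762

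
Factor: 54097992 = 2^3*3^2*13^1*29^1*1993^1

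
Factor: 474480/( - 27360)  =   - 659/38 = -  2^( - 1 )*19^(  -  1)*659^1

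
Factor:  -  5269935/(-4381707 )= 159695/132779 = 5^1*19^1*23^( - 2)  *  41^2 * 251^( - 1)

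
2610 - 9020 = - 6410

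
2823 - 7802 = - 4979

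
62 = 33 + 29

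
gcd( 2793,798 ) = 399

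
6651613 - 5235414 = 1416199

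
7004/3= 2334 + 2/3 = 2334.67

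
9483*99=938817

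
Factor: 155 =5^1*31^1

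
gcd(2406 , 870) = 6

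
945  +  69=1014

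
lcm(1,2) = 2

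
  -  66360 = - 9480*7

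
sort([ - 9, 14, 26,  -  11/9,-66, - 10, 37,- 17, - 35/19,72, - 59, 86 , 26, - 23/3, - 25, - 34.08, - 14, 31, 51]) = [ - 66, -59,  -  34.08,  -  25, - 17, - 14 , - 10,  -  9, - 23/3, - 35/19, - 11/9,14, 26, 26, 31, 37,51, 72, 86 ] 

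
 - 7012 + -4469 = -11481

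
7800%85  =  65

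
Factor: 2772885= 3^1*5^1*184859^1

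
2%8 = 2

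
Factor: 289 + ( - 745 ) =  - 2^3*3^1 *19^1 = -456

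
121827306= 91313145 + 30514161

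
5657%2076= 1505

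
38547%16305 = 5937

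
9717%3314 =3089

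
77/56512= 77/56512 = 0.00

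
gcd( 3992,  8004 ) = 4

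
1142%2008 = 1142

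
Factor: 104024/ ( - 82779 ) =-2^3*3^( - 1 )*41^( - 1 )*  673^(-1 )*13003^1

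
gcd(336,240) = 48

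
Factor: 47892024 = 2^3*3^2*31^1 * 43^1*499^1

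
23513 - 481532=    - 458019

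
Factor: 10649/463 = 23^1 = 23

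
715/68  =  715/68 = 10.51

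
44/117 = 44/117 = 0.38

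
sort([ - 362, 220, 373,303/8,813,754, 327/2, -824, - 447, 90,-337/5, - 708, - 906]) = [ - 906, - 824, - 708, - 447, - 362, - 337/5,303/8,  90,327/2,220, 373,754,813 ]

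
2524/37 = 2524/37 = 68.22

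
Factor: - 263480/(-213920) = 941/764 = 2^(-2 )*191^(-1 ) * 941^1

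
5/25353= 5/25353 = 0.00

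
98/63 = 14/9=1.56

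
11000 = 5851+5149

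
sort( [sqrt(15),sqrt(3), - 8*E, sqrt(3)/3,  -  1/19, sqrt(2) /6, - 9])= [ - 8 * E, - 9 , - 1/19,sqrt ( 2 )/6,sqrt( 3 )/3,sqrt( 3),sqrt ( 15)]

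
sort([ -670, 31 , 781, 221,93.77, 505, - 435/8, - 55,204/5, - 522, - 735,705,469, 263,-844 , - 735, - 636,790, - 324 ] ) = [-844, - 735, - 735,-670, - 636, - 522, - 324, - 55, - 435/8  ,  31,  204/5,93.77,221, 263, 469,505,  705, 781,790] 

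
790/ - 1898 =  - 395/949 = - 0.42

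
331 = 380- 49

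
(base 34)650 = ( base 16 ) 1bc2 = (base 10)7106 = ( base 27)9K5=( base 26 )AD8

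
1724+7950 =9674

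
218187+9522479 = 9740666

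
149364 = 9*16596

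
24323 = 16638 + 7685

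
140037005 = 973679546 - 833642541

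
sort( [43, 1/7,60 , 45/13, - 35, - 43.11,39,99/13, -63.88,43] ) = [ - 63.88, - 43.11, -35,1/7,  45/13,99/13, 39,43 , 43,60]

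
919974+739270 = 1659244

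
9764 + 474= 10238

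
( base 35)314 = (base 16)e82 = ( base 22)7ei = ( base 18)b86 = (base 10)3714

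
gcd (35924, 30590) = 14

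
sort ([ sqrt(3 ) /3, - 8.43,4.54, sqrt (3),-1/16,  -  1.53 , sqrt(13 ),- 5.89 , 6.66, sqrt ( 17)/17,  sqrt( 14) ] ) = [ - 8.43,  -  5.89,-1.53, - 1/16,sqrt(17)/17,sqrt (3) /3,sqrt ( 3),sqrt(13), sqrt(14 ),4.54,6.66 ] 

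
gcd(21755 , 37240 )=95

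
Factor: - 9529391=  - 47^1 *202753^1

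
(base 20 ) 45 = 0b1010101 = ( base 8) 125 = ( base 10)85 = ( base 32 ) 2L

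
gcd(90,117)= 9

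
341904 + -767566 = - 425662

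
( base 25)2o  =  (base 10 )74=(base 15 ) 4e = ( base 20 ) 3e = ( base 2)1001010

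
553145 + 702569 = 1255714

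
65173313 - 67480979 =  - 2307666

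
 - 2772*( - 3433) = 9516276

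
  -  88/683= - 1 + 595/683 = - 0.13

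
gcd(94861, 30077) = 1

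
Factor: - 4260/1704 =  - 2^( - 1)*5^1=- 5/2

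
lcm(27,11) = 297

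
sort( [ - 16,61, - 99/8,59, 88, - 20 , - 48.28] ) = [ - 48.28, - 20, - 16, - 99/8,59,61,88]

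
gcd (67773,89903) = 1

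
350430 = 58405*6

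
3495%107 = 71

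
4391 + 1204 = 5595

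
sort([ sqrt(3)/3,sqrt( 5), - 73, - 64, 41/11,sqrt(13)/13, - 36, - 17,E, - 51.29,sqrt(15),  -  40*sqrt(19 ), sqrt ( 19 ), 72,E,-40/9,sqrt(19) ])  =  [ - 40*sqrt (19 ), - 73, - 64 , - 51.29, - 36,  -  17, - 40/9, sqrt(13)/13,sqrt( 3)/3,sqrt(5), E,E,41/11, sqrt ( 15),sqrt( 19 ),sqrt(19),72 ] 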